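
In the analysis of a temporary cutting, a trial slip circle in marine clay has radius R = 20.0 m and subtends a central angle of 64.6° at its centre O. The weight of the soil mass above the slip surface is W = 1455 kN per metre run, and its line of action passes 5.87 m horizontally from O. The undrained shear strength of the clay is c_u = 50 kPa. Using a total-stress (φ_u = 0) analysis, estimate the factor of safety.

FS = 2.64

Taking moments about the centre O, the resisting moment is provided by the undrained shear strength acting along the arc:
Arc length L_a = R·θ = 20.0·(64.6°·π/180) = 20.0·1.1275 = 22.55 m
M_R = c_u·L_a·R = 50·22.55·20.0 = 22549.7 kN·m/m
M_D = W·d = 1455·5.87 = 8540.9 kN·m/m
FS = M_R / M_D = 22549.7 / 8540.9 = 2.640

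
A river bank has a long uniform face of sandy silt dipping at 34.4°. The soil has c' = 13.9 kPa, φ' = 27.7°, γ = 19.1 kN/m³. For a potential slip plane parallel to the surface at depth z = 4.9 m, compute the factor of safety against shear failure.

For an infinite slope with a slip plane parallel to the surface (no pore pressure): FS = [c' + γz cos²β tanφ'] / [γz sinβ cosβ].
γz = 19.1·4.9 = 93.59 kN/m²
Numerator = 13.9 + 93.59·cos²34.4°·tan27.7° = 13.9 + 93.59·0.6808·0.5250 = 47.352 kPa
Denominator = 93.59·sin34.4°·cos34.4° = 93.59·0.5650·0.8251 = 43.628 kPa
FS = 47.352 / 43.628 = 1.085

FS = 1.09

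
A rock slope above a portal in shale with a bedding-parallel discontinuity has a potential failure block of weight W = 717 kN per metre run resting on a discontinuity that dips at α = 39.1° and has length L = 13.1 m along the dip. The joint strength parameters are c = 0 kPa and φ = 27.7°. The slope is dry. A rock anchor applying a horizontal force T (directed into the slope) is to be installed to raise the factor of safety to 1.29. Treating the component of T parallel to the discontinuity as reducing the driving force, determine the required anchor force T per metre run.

Resolving forces along and normal to the sliding plane, with the horizontal anchor force T adding T·sinα to the effective normal force and T·cosα acting up the plane against the driving force:
FS = [cL + (W cosα + T sinα) tanφ] / [W sinα − T cosα]
Without the anchor: N' = 556.4 kN/m, driving T_d = 452.2 kN/m, resisting R = 0·13.1 + 556.4·tan27.7° = 292.1 kN/m, FS = 0.65.
Setting FS = 1.29 and solving for T:
1.29·(452.2 − T cos39.1°) = 292.1 + T sin39.1°·tan27.7°
T·(sin39.1°·tan27.7° + 1.29·cos39.1°) = 1.29·452.2 − 292.1
T·(0.6307·0.5250 + 1.29·0.7760) = 583.3 − 292.1 = 291.2
T·1.3322 = 291.2
T = 218.6 kN/m

T = 219 kN/m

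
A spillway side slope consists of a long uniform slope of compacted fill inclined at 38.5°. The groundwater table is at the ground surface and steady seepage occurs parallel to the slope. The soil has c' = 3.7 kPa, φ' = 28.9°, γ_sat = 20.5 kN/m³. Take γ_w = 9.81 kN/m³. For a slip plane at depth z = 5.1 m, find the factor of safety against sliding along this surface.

With seepage parallel to the slope and the water table at the surface, the effective normal stress on the slip plane uses the buoyant unit weight γ' = γ_sat − γ_w while the driving shear stress uses γ_sat:
FS = [c' + γ' z cos²β tanφ'] / [γ_sat z sinβ cosβ]
γ' = 20.5 − 9.81 = 10.69 kN/m³
Numerator = 3.7 + 10.69·5.1·cos²38.5°·tan28.9° = 3.7 + 10.69·5.1·0.6125·0.5520 = 22.133 kPa
Denominator = 20.5·5.1·sin38.5°·cos38.5° = 20.5·5.1·0.6225·0.7826 = 50.935 kPa
FS = 22.133 / 50.935 = 0.435

FS = 0.43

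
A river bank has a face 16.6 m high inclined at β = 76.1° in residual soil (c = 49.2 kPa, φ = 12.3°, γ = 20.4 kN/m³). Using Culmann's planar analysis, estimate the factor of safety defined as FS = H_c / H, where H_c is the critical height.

FS = 0.99

H_c = (4c/γ) · sinβ cosφ / [1 − cos(β − φ)]
    = (4·49.2/20.4) · sin76.1°·cos12.3° / [1 − cos63.8°]
    = 9.647 · 0.9484 / 0.5585 = 16.38 m
FS = H_c / H = 16.38 / 16.6 = 0.987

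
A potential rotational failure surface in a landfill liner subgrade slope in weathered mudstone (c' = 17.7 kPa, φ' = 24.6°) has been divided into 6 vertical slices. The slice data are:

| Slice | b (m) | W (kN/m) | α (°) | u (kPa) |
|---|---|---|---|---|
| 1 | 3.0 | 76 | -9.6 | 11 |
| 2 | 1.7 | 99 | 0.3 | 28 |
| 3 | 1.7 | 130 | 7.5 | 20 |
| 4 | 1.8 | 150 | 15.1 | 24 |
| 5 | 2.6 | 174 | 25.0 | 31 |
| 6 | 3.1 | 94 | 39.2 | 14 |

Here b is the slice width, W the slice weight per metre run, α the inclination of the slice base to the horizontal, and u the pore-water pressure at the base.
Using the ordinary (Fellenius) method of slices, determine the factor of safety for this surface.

Ordinary method of slices: FS = Σ[c'·Δl_i + (W_i cosα_i − u_i·Δl_i)·tanφ'] / Σ W_i sinα_i, with Δl_i = b_i / cosα_i.
Slice 1: Δl = 3.0/cos(-9.6°) = 3.043 m; N'_1 = 76·cos(-9.6°) − 11·3.043 = 41.5; c'Δl = 53.85; W sinα = -12.7
Slice 2: Δl = 1.7/cos0.3° = 1.700 m; N'_2 = 99·cos0.3° − 28·1.700 = 51.4; c'Δl = 30.09; W sinα = 0.5
Slice 3: Δl = 1.7/cos7.5° = 1.715 m; N'_3 = 130·cos7.5° − 20·1.715 = 94.6; c'Δl = 30.35; W sinα = 17.0
Slice 4: Δl = 1.8/cos15.1° = 1.864 m; N'_4 = 150·cos15.1° − 24·1.864 = 100.1; c'Δl = 33.00; W sinα = 39.1
Slice 5: Δl = 2.6/cos25.0° = 2.869 m; N'_5 = 174·cos25.0° − 31·2.869 = 68.8; c'Δl = 50.78; W sinα = 73.5
Slice 6: Δl = 3.1/cos39.2° = 4.000 m; N'_6 = 94·cos39.2° − 14·4.000 = 16.8; c'Δl = 70.81; W sinα = 59.4
Σc'Δl = 268.9 kN/m; ΣN' = 373.1 kN/m; ΣW sinα = 176.8 kN/m
Resisting = 268.9 + 373.1·tan24.6° = 268.9 + 170.8 = 439.7 kN/m
FS = 439.7 / 176.8 = 2.487

FS = 2.49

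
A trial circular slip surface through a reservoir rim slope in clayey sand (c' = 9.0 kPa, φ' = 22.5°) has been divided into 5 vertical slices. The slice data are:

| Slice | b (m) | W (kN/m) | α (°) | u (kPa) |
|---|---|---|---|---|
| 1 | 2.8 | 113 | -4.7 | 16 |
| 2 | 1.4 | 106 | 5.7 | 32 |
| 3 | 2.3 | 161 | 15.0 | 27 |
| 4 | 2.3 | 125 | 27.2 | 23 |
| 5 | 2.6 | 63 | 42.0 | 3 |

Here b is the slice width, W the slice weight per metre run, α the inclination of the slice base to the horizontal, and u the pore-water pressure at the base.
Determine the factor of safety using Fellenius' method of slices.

FS = 1.70

Ordinary method of slices: FS = Σ[c'·Δl_i + (W_i cosα_i − u_i·Δl_i)·tanφ'] / Σ W_i sinα_i, with Δl_i = b_i / cosα_i.
Slice 1: Δl = 2.8/cos(-4.7°) = 2.809 m; N'_1 = 113·cos(-4.7°) − 16·2.809 = 67.7; c'Δl = 25.29; W sinα = -9.3
Slice 2: Δl = 1.4/cos5.7° = 1.407 m; N'_2 = 106·cos5.7° − 32·1.407 = 60.5; c'Δl = 12.66; W sinα = 10.5
Slice 3: Δl = 2.3/cos15.0° = 2.381 m; N'_3 = 161·cos15.0° − 27·2.381 = 91.2; c'Δl = 21.43; W sinα = 41.7
Slice 4: Δl = 2.3/cos27.2° = 2.586 m; N'_4 = 125·cos27.2° − 23·2.586 = 51.7; c'Δl = 23.27; W sinα = 57.1
Slice 5: Δl = 2.6/cos42.0° = 3.499 m; N'_5 = 63·cos42.0° − 3·3.499 = 36.3; c'Δl = 31.49; W sinα = 42.2
Σc'Δl = 114.1 kN/m; ΣN' = 307.4 kN/m; ΣW sinα = 142.2 kN/m
Resisting = 114.1 + 307.4·tan22.5° = 114.1 + 127.3 = 241.5 kN/m
FS = 241.5 / 142.2 = 1.698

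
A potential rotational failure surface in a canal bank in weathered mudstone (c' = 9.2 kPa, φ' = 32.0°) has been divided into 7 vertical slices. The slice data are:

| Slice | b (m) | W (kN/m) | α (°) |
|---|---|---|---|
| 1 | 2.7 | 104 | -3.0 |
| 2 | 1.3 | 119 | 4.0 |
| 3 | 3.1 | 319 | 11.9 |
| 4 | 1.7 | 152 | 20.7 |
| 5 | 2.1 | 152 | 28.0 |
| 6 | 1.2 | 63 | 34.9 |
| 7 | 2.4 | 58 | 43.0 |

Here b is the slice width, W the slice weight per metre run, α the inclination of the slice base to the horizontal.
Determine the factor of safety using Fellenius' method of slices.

FS = 2.65

Ordinary method of slices: FS = Σ[c'·Δl_i + (W_i cosα_i)·tanφ'] / Σ W_i sinα_i, with Δl_i = b_i / cosα_i.
Slice 1: Δl = 2.7/cos(-3.0°) = 2.704 m; N'_1 = 104·cos(-3.0°) = 103.9; c'Δl = 24.87; W sinα = -5.4
Slice 2: Δl = 1.3/cos4.0° = 1.303 m; N'_2 = 119·cos4.0° = 118.7; c'Δl = 11.99; W sinα = 8.3
Slice 3: Δl = 3.1/cos11.9° = 3.168 m; N'_3 = 319·cos11.9° = 312.1; c'Δl = 29.15; W sinα = 65.8
Slice 4: Δl = 1.7/cos20.7° = 1.817 m; N'_4 = 152·cos20.7° = 142.2; c'Δl = 16.72; W sinα = 53.7
Slice 5: Δl = 2.1/cos28.0° = 2.378 m; N'_5 = 152·cos28.0° = 134.2; c'Δl = 21.88; W sinα = 71.4
Slice 6: Δl = 1.2/cos34.9° = 1.463 m; N'_6 = 63·cos34.9° = 51.7; c'Δl = 13.46; W sinα = 36.0
Slice 7: Δl = 2.4/cos43.0° = 3.282 m; N'_7 = 58·cos43.0° = 42.4; c'Δl = 30.19; W sinα = 39.6
Σc'Δl = 148.3 kN/m; ΣN' = 905.2 kN/m; ΣW sinα = 269.3 kN/m
Resisting = 148.3 + 905.2·tan32.0° = 148.3 + 565.6 = 713.9 kN/m
FS = 713.9 / 269.3 = 2.651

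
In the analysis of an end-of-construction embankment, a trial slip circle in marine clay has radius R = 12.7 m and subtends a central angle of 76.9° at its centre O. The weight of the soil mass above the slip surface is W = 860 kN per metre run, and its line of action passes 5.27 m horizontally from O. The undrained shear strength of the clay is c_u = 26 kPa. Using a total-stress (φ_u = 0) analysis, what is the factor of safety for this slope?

Taking moments about the centre O, the resisting moment is provided by the undrained shear strength acting along the arc:
Arc length L_a = R·θ = 12.7·(76.9°·π/180) = 12.7·1.3422 = 17.05 m
M_R = c_u·L_a·R = 26·17.05·12.7 = 5628.4 kN·m/m
M_D = W·d = 860·5.27 = 4532.2 kN·m/m
FS = M_R / M_D = 5628.4 / 4532.2 = 1.242

FS = 1.24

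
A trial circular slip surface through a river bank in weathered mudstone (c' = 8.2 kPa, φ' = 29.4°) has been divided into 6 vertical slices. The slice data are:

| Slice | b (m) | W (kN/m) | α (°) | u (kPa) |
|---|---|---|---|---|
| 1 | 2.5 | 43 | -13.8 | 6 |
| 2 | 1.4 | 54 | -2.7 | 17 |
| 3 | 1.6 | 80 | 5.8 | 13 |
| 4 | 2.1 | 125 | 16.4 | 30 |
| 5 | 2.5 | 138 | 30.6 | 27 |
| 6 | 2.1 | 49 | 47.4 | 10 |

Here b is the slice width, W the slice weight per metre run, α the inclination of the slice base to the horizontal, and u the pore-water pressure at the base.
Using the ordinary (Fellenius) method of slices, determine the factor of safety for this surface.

FS = 1.70

Ordinary method of slices: FS = Σ[c'·Δl_i + (W_i cosα_i − u_i·Δl_i)·tanφ'] / Σ W_i sinα_i, with Δl_i = b_i / cosα_i.
Slice 1: Δl = 2.5/cos(-13.8°) = 2.574 m; N'_1 = 43·cos(-13.8°) − 6·2.574 = 26.3; c'Δl = 21.11; W sinα = -10.3
Slice 2: Δl = 1.4/cos(-2.7°) = 1.402 m; N'_2 = 54·cos(-2.7°) − 17·1.402 = 30.1; c'Δl = 11.49; W sinα = -2.5
Slice 3: Δl = 1.6/cos5.8° = 1.608 m; N'_3 = 80·cos5.8° − 13·1.608 = 58.7; c'Δl = 13.19; W sinα = 8.1
Slice 4: Δl = 2.1/cos16.4° = 2.189 m; N'_4 = 125·cos16.4° − 30·2.189 = 54.2; c'Δl = 17.95; W sinα = 35.3
Slice 5: Δl = 2.5/cos30.6° = 2.904 m; N'_5 = 138·cos30.6° − 27·2.904 = 40.4; c'Δl = 23.82; W sinα = 70.2
Slice 6: Δl = 2.1/cos47.4° = 3.102 m; N'_6 = 49·cos47.4° − 10·3.102 = 2.1; c'Δl = 25.44; W sinα = 36.1
Σc'Δl = 113.0 kN/m; ΣN' = 211.9 kN/m; ΣW sinα = 136.9 kN/m
Resisting = 113.0 + 211.9·tan29.4° = 113.0 + 119.4 = 232.4 kN/m
FS = 232.4 / 136.9 = 1.697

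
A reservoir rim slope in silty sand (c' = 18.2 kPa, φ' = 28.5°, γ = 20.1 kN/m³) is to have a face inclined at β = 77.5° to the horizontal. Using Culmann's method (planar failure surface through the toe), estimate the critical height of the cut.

H_c = 9.04 m

Culmann's analysis gives the critical failure plane at α_cr = (β + φ')/2 = (77.5 + 28.5)/2 = 53.0°, and the critical height
H_c = (4c'/γ) · sinβ cosφ' / [1 − cos(β − φ')]
    = (4·18.2/20.1) · sin77.5°·cos28.5° / [1 − cos(49.0°)]
    = 3.622 · 0.9763·0.8788 / [1 − 0.6561]
    = 3.622 · 0.8580 / 0.3439
    = 9.04 m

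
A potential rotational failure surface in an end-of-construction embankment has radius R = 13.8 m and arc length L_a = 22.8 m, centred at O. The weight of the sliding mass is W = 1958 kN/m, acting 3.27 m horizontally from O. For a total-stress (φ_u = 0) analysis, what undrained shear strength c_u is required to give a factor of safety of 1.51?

c_u = 30.7 kPa

FS = c_u·L_a·R / (W·d), so c_u = FS·W·d / (L_a·R).
c_u = 1.51·1958·3.27 / (22.80·13.8) = 9668.0 / 314.64 = 30.73 kPa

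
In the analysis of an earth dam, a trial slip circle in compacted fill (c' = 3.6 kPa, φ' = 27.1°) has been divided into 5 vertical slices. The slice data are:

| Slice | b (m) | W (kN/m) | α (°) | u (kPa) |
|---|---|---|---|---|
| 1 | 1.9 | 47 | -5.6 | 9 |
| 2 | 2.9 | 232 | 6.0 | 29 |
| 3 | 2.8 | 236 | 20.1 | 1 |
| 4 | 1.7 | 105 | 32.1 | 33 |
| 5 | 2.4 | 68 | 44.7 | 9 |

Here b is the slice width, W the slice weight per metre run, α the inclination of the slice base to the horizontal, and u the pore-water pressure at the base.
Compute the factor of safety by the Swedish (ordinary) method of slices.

Ordinary method of slices: FS = Σ[c'·Δl_i + (W_i cosα_i − u_i·Δl_i)·tanφ'] / Σ W_i sinα_i, with Δl_i = b_i / cosα_i.
Slice 1: Δl = 1.9/cos(-5.6°) = 1.909 m; N'_1 = 47·cos(-5.6°) − 9·1.909 = 29.6; c'Δl = 6.87; W sinα = -4.6
Slice 2: Δl = 2.9/cos6.0° = 2.916 m; N'_2 = 232·cos6.0° − 29·2.916 = 146.2; c'Δl = 10.50; W sinα = 24.3
Slice 3: Δl = 2.8/cos20.1° = 2.982 m; N'_3 = 236·cos20.1° − 1·2.982 = 218.6; c'Δl = 10.73; W sinα = 81.1
Slice 4: Δl = 1.7/cos32.1° = 2.007 m; N'_4 = 105·cos32.1° − 33·2.007 = 22.7; c'Δl = 7.22; W sinα = 55.8
Slice 5: Δl = 2.4/cos44.7° = 3.376 m; N'_5 = 68·cos44.7° − 9·3.376 = 17.9; c'Δl = 12.16; W sinα = 47.8
Σc'Δl = 47.5 kN/m; ΣN' = 435.1 kN/m; ΣW sinα = 204.4 kN/m
Resisting = 47.5 + 435.1·tan27.1° = 47.5 + 222.6 = 270.1 kN/m
FS = 270.1 / 204.4 = 1.322

FS = 1.32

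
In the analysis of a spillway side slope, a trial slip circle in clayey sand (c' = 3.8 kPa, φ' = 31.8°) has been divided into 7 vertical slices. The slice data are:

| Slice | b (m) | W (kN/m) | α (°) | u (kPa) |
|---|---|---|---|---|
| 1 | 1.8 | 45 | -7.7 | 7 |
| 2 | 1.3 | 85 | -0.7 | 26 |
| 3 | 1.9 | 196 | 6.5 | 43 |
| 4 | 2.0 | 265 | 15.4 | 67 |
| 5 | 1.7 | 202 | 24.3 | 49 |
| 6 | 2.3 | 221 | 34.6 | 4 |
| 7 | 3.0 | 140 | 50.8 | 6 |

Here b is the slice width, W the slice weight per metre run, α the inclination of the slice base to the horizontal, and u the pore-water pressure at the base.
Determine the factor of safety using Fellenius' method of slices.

Ordinary method of slices: FS = Σ[c'·Δl_i + (W_i cosα_i − u_i·Δl_i)·tanφ'] / Σ W_i sinα_i, with Δl_i = b_i / cosα_i.
Slice 1: Δl = 1.8/cos(-7.7°) = 1.816 m; N'_1 = 45·cos(-7.7°) − 7·1.816 = 31.9; c'Δl = 6.90; W sinα = -6.0
Slice 2: Δl = 1.3/cos(-0.7°) = 1.300 m; N'_2 = 85·cos(-0.7°) − 26·1.300 = 51.2; c'Δl = 4.94; W sinα = -1.0
Slice 3: Δl = 1.9/cos6.5° = 1.912 m; N'_3 = 196·cos6.5° − 43·1.912 = 112.5; c'Δl = 7.27; W sinα = 22.2
Slice 4: Δl = 2.0/cos15.4° = 2.074 m; N'_4 = 265·cos15.4° − 67·2.074 = 116.5; c'Δl = 7.88; W sinα = 70.4
Slice 5: Δl = 1.7/cos24.3° = 1.865 m; N'_5 = 202·cos24.3° − 49·1.865 = 92.7; c'Δl = 7.09; W sinα = 83.1
Slice 6: Δl = 2.3/cos34.6° = 2.794 m; N'_6 = 221·cos34.6° − 4·2.794 = 170.7; c'Δl = 10.62; W sinα = 125.5
Slice 7: Δl = 3.0/cos50.8° = 4.747 m; N'_7 = 140·cos50.8° − 6·4.747 = 60.0; c'Δl = 18.04; W sinα = 108.5
Σc'Δl = 62.7 kN/m; ΣN' = 635.5 kN/m; ΣW sinα = 402.6 kN/m
Resisting = 62.7 + 635.5·tan31.8° = 62.7 + 394.0 = 456.8 kN/m
FS = 456.8 / 402.6 = 1.135

FS = 1.13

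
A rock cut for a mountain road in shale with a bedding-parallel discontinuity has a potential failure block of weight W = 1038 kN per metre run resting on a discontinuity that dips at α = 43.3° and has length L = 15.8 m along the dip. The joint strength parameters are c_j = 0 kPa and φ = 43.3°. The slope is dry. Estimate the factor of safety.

Resolving the block weight along and normal to the plane and applying the Mohr–Coulomb strength on the joint:
N' = W cosα = 1038·cos43.3° = 755.4 kN/m
Driving force T = W sinα = 1038·sin43.3° = 711.9 kN/m
Resisting force R = c_j·L + N'·tanφ = 0·15.8 + 755.4·tan43.3° = 0.0 + 711.9 = 711.9 kN/m
FS = R / T = 711.9 / 711.9 = 1.000

FS = 1.00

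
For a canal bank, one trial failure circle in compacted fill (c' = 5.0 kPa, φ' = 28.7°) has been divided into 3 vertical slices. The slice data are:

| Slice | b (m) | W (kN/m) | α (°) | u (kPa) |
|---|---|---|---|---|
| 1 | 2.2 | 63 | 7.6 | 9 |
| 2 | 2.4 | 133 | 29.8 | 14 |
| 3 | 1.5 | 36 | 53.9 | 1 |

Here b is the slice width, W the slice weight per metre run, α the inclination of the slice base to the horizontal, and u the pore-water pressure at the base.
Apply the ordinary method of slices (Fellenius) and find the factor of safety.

Ordinary method of slices: FS = Σ[c'·Δl_i + (W_i cosα_i − u_i·Δl_i)·tanφ'] / Σ W_i sinα_i, with Δl_i = b_i / cosα_i.
Slice 1: Δl = 2.2/cos7.6° = 2.219 m; N'_1 = 63·cos7.6° − 9·2.219 = 42.5; c'Δl = 11.10; W sinα = 8.3
Slice 2: Δl = 2.4/cos29.8° = 2.766 m; N'_2 = 133·cos29.8° − 14·2.766 = 76.7; c'Δl = 13.83; W sinα = 66.1
Slice 3: Δl = 1.5/cos53.9° = 2.546 m; N'_3 = 36·cos53.9° − 1·2.546 = 18.7; c'Δl = 12.73; W sinα = 29.1
Σc'Δl = 37.7 kN/m; ΣN' = 137.8 kN/m; ΣW sinα = 103.5 kN/m
Resisting = 37.7 + 137.8·tan28.7° = 37.7 + 75.5 = 113.1 kN/m
FS = 113.1 / 103.5 = 1.093

FS = 1.09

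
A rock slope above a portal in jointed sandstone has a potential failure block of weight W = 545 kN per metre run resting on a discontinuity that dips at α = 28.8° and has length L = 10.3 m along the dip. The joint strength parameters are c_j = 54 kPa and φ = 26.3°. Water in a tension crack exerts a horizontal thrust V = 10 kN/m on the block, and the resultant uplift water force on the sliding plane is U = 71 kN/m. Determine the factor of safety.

FS = 2.78

Resolving the block weight along and normal to the plane and applying the Mohr–Coulomb strength on the joint:
N' = W cosα − U − V sinα = 545·cos28.8° − 71 − 10·sin28.8° = 401.8 kN/m
Driving force T = W sinα + V cosα = 545·sin28.8° + 10·cos28.8° = 271.3 kN/m
Resisting force R = c_j·L + N'·tanφ = 54·10.3 + 401.8·tan26.3° = 556.2 + 198.6 = 754.8 kN/m
FS = R / T = 754.8 / 271.3 = 2.782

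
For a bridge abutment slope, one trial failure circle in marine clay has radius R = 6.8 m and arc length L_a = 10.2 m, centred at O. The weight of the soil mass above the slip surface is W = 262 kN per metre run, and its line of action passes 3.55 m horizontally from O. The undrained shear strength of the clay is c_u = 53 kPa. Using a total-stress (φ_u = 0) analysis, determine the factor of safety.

Taking moments about the centre O, the resisting moment is provided by the undrained shear strength acting along the arc:
M_R = c_u·L_a·R = 53·10.20·6.8 = 3676.1 kN·m/m
M_D = W·d = 262·3.55 = 930.1 kN·m/m
FS = M_R / M_D = 3676.1 / 930.1 = 3.952

FS = 3.95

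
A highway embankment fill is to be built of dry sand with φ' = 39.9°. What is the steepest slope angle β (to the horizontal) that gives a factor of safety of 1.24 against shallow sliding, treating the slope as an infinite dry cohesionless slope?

For an infinite dry cohesionless slope FS = tanφ'/tanβ, so tanβ = tanφ' / FS.
tanβ = tan39.9° / 1.24 = 0.8361 / 1.24 = 0.6743
β = arctan(0.6743) = 33.99°

β = 34.0°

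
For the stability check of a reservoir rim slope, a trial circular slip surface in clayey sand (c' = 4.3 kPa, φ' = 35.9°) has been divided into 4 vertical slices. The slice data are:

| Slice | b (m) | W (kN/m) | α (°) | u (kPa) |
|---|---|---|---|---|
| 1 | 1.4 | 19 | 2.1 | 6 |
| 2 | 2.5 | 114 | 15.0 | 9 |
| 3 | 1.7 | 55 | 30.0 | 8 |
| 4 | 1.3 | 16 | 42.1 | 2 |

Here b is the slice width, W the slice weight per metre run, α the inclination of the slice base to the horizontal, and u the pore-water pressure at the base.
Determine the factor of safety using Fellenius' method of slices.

FS = 1.94

Ordinary method of slices: FS = Σ[c'·Δl_i + (W_i cosα_i − u_i·Δl_i)·tanφ'] / Σ W_i sinα_i, with Δl_i = b_i / cosα_i.
Slice 1: Δl = 1.4/cos2.1° = 1.401 m; N'_1 = 19·cos2.1° − 6·1.401 = 10.6; c'Δl = 6.02; W sinα = 0.7
Slice 2: Δl = 2.5/cos15.0° = 2.588 m; N'_2 = 114·cos15.0° − 9·2.588 = 86.8; c'Δl = 11.13; W sinα = 29.5
Slice 3: Δl = 1.7/cos30.0° = 1.963 m; N'_3 = 55·cos30.0° − 8·1.963 = 31.9; c'Δl = 8.44; W sinα = 27.5
Slice 4: Δl = 1.3/cos42.1° = 1.752 m; N'_4 = 16·cos42.1° − 2·1.752 = 8.4; c'Δl = 7.53; W sinα = 10.7
Σc'Δl = 33.1 kN/m; ΣN' = 137.7 kN/m; ΣW sinα = 68.4 kN/m
Resisting = 33.1 + 137.7·tan35.9° = 33.1 + 99.7 = 132.8 kN/m
FS = 132.8 / 68.4 = 1.941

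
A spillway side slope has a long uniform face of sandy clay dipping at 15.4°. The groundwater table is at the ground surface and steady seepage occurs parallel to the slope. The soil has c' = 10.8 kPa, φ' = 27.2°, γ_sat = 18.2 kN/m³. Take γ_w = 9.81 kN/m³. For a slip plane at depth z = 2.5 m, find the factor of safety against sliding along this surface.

FS = 1.79

With seepage parallel to the slope and the water table at the surface, the effective normal stress on the slip plane uses the buoyant unit weight γ' = γ_sat − γ_w while the driving shear stress uses γ_sat:
FS = [c' + γ' z cos²β tanφ'] / [γ_sat z sinβ cosβ]
γ' = 18.2 − 9.81 = 8.39 kN/m³
Numerator = 10.8 + 8.39·2.5·cos²15.4°·tan27.2° = 10.8 + 8.39·2.5·0.9295·0.5139 = 20.820 kPa
Denominator = 18.2·2.5·sin15.4°·cos15.4° = 18.2·2.5·0.2656·0.9641 = 11.649 kPa
FS = 20.820 / 11.649 = 1.787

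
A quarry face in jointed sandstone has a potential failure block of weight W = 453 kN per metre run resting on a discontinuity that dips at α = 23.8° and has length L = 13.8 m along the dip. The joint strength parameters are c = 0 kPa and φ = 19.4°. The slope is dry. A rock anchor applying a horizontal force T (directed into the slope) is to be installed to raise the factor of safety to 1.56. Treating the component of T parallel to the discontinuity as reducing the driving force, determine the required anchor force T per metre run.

Resolving forces along and normal to the sliding plane, with the horizontal anchor force T adding T·sinα to the effective normal force and T·cosα acting up the plane against the driving force:
FS = [cL + (W cosα + T sinα) tanφ] / [W sinα − T cosα]
Without the anchor: N' = 414.5 kN/m, driving T_d = 182.8 kN/m, resisting R = 0·13.8 + 414.5·tan19.4° = 146.0 kN/m, FS = 0.80.
Setting FS = 1.56 and solving for T:
1.56·(182.8 − T cos23.8°) = 146.0 + T sin23.8°·tan19.4°
T·(sin23.8°·tan19.4° + 1.56·cos23.8°) = 1.56·182.8 − 146.0
T·(0.4035·0.3522 + 1.56·0.9150) = 285.2 − 146.0 = 139.2
T·1.5694 = 139.2
T = 88.7 kN/m

T = 89 kN/m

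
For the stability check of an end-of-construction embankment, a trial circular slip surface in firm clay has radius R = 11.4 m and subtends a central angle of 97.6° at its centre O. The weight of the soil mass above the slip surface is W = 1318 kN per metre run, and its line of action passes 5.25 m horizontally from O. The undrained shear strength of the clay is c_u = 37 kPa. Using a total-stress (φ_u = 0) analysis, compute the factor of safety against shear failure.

FS = 1.18

Taking moments about the centre O, the resisting moment is provided by the undrained shear strength acting along the arc:
Arc length L_a = R·θ = 11.4·(97.6°·π/180) = 11.4·1.7034 = 19.42 m
M_R = c_u·L_a·R = 37·19.42·11.4 = 8191.0 kN·m/m
M_D = W·d = 1318·5.25 = 6919.5 kN·m/m
FS = M_R / M_D = 8191.0 / 6919.5 = 1.184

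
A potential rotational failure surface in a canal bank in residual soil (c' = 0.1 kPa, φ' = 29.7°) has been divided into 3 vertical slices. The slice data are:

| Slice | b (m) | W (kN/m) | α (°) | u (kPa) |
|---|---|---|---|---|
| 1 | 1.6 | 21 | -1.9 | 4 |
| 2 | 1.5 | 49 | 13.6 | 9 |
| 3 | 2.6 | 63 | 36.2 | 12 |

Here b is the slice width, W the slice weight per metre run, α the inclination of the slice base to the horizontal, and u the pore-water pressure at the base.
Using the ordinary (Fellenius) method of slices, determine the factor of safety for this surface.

Ordinary method of slices: FS = Σ[c'·Δl_i + (W_i cosα_i − u_i·Δl_i)·tanφ'] / Σ W_i sinα_i, with Δl_i = b_i / cosα_i.
Slice 1: Δl = 1.6/cos(-1.9°) = 1.601 m; N'_1 = 21·cos(-1.9°) − 4·1.601 = 14.6; c'Δl = 0.16; W sinα = -0.7
Slice 2: Δl = 1.5/cos13.6° = 1.543 m; N'_2 = 49·cos13.6° − 9·1.543 = 33.7; c'Δl = 0.15; W sinα = 11.5
Slice 3: Δl = 2.6/cos36.2° = 3.222 m; N'_3 = 63·cos36.2° − 12·3.222 = 12.2; c'Δl = 0.32; W sinα = 37.2
Σc'Δl = 0.6 kN/m; ΣN' = 60.5 kN/m; ΣW sinα = 48.0 kN/m
Resisting = 0.6 + 60.5·tan29.7° = 0.6 + 34.5 = 35.1 kN/m
FS = 35.1 / 48.0 = 0.732

FS = 0.73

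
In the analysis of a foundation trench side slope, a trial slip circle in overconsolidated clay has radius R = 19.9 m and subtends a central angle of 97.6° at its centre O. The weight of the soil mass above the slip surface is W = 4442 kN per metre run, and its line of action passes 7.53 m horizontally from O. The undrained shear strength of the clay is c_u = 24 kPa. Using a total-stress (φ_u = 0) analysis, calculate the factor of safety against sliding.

FS = 0.48

Taking moments about the centre O, the resisting moment is provided by the undrained shear strength acting along the arc:
Arc length L_a = R·θ = 19.9·(97.6°·π/180) = 19.9·1.7034 = 33.90 m
M_R = c_u·L_a·R = 24·33.90·19.9 = 16189.9 kN·m/m
M_D = W·d = 4442·7.53 = 33448.3 kN·m/m
FS = M_R / M_D = 16189.9 / 33448.3 = 0.484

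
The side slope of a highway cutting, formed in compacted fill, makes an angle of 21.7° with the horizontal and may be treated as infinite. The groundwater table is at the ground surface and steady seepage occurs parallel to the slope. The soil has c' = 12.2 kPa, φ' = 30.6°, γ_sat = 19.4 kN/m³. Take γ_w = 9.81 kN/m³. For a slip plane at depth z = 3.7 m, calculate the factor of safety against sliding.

With seepage parallel to the slope and the water table at the surface, the effective normal stress on the slip plane uses the buoyant unit weight γ' = γ_sat − γ_w while the driving shear stress uses γ_sat:
FS = [c' + γ' z cos²β tanφ'] / [γ_sat z sinβ cosβ]
γ' = 19.4 − 9.81 = 9.59 kN/m³
Numerator = 12.2 + 9.59·3.7·cos²21.7°·tan30.6° = 12.2 + 9.59·3.7·0.8633·0.5914 = 30.316 kPa
Denominator = 19.4·3.7·sin21.7°·cos21.7° = 19.4·3.7·0.3697·0.9291 = 24.660 kPa
FS = 30.316 / 24.660 = 1.229

FS = 1.23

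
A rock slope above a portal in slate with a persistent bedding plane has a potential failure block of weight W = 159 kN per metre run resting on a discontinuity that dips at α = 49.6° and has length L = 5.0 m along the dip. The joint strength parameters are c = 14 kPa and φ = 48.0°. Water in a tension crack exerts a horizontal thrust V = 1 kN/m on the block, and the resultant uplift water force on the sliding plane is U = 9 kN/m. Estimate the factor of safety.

Resolving the block weight along and normal to the plane and applying the Mohr–Coulomb strength on the joint:
N' = W cosα − U − V sinα = 159·cos49.6° − 9 − 1·sin49.6° = 93.3 kN/m
Driving force T = W sinα + V cosα = 159·sin49.6° + 1·cos49.6° = 121.7 kN/m
Resisting force R = c·L + N'·tanφ = 14·5.0 + 93.3·tan48.0° = 70.0 + 103.6 = 173.6 kN/m
FS = R / T = 173.6 / 121.7 = 1.426

FS = 1.43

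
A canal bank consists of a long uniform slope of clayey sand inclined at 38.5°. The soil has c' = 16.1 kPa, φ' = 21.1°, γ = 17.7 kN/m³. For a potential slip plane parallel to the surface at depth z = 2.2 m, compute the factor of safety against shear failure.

For an infinite slope with a slip plane parallel to the surface (no pore pressure): FS = [c' + γz cos²β tanφ'] / [γz sinβ cosβ].
γz = 17.7·2.2 = 38.94 kN/m²
Numerator = 16.1 + 38.94·cos²38.5°·tan21.1° = 16.1 + 38.94·0.6125·0.3859 = 25.303 kPa
Denominator = 38.94·sin38.5°·cos38.5° = 38.94·0.6225·0.7826 = 18.971 kPa
FS = 25.303 / 18.971 = 1.334

FS = 1.33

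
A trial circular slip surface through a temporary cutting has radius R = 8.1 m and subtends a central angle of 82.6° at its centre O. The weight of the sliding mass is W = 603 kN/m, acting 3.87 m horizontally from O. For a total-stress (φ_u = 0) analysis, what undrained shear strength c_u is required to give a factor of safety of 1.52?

FS = c_u·L_a·R / (W·d), so c_u = FS·W·d / (L_a·R).
Arc length L_a = R·θ = 8.1·(82.6°·π/180) = 8.1·1.4416 = 11.68 m
c_u = 1.52·603·3.87 / (11.68·8.1) = 3547.1 / 94.59 = 37.50 kPa

c_u = 37.5 kPa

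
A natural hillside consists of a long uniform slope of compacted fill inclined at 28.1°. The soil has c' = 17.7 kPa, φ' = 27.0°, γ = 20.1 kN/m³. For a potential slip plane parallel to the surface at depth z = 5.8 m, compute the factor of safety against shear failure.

For an infinite slope with a slip plane parallel to the surface (no pore pressure): FS = [c' + γz cos²β tanφ'] / [γz sinβ cosβ].
γz = 20.1·5.8 = 116.58 kN/m²
Numerator = 17.7 + 116.58·cos²28.1°·tan27.0° = 17.7 + 116.58·0.7781·0.5095 = 63.922 kPa
Denominator = 116.58·sin28.1°·cos28.1° = 116.58·0.4710·0.8821 = 48.438 kPa
FS = 63.922 / 48.438 = 1.320

FS = 1.32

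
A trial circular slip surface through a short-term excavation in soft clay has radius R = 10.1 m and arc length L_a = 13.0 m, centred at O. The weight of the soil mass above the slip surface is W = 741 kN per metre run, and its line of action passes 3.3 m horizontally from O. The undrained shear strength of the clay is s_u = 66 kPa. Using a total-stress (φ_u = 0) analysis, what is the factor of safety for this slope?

Taking moments about the centre O, the resisting moment is provided by the undrained shear strength acting along the arc:
M_R = s_u·L_a·R = 66·13.00·10.1 = 8665.8 kN·m/m
M_D = W·d = 741·3.3 = 2445.3 kN·m/m
FS = M_R / M_D = 8665.8 / 2445.3 = 3.544

FS = 3.54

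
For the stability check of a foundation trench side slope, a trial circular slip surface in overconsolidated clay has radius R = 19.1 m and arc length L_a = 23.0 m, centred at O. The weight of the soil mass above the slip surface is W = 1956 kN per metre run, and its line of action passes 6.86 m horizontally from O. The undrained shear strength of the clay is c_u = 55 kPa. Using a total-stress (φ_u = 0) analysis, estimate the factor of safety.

FS = 1.80

Taking moments about the centre O, the resisting moment is provided by the undrained shear strength acting along the arc:
M_R = c_u·L_a·R = 55·23.00·19.1 = 24161.5 kN·m/m
M_D = W·d = 1956·6.86 = 13418.2 kN·m/m
FS = M_R / M_D = 24161.5 / 13418.2 = 1.801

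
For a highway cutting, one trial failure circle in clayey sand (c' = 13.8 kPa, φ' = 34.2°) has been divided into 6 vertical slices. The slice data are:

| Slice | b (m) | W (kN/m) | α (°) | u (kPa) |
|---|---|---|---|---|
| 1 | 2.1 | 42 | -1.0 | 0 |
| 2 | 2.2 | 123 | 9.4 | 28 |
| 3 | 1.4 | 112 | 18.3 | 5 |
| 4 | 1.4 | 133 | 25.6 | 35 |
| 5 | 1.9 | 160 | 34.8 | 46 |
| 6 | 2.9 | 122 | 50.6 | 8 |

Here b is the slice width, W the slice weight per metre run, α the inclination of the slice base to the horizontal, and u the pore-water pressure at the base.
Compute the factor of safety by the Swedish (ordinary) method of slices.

Ordinary method of slices: FS = Σ[c'·Δl_i + (W_i cosα_i − u_i·Δl_i)·tanφ'] / Σ W_i sinα_i, with Δl_i = b_i / cosα_i.
Slice 1: Δl = 2.1/cos(-1.0°) = 2.100 m; N'_1 = 42·cos(-1.0°) − 0·2.100 = 42.0; c'Δl = 28.98; W sinα = -0.7
Slice 2: Δl = 2.2/cos9.4° = 2.230 m; N'_2 = 123·cos9.4° − 28·2.230 = 58.9; c'Δl = 30.77; W sinα = 20.1
Slice 3: Δl = 1.4/cos18.3° = 1.475 m; N'_3 = 112·cos18.3° − 5·1.475 = 99.0; c'Δl = 20.35; W sinα = 35.2
Slice 4: Δl = 1.4/cos25.6° = 1.552 m; N'_4 = 133·cos25.6° − 35·1.552 = 65.6; c'Δl = 21.42; W sinα = 57.5
Slice 5: Δl = 1.9/cos34.8° = 2.314 m; N'_5 = 160·cos34.8° − 46·2.314 = 24.9; c'Δl = 31.93; W sinα = 91.3
Slice 6: Δl = 2.9/cos50.6° = 4.569 m; N'_6 = 122·cos50.6° − 8·4.569 = 40.9; c'Δl = 63.05; W sinα = 94.3
Σc'Δl = 196.5 kN/m; ΣN' = 331.3 kN/m; ΣW sinα = 297.6 kN/m
Resisting = 196.5 + 331.3·tan34.2° = 196.5 + 225.2 = 421.7 kN/m
FS = 421.7 / 297.6 = 1.417

FS = 1.42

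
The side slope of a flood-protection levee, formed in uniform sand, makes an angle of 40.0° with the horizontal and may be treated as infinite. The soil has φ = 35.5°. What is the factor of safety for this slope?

For a dry cohesionless infinite slope the factor of safety is FS = tanφ / tanβ.
FS = tan35.5° / tan40.0° = 0.7133 / 0.8391 = 0.850

FS = 0.85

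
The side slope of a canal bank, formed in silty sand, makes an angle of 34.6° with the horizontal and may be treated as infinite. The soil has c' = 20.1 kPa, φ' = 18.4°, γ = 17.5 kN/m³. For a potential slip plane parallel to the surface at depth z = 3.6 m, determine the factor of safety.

FS = 1.16

For an infinite slope with a slip plane parallel to the surface (no pore pressure): FS = [c' + γz cos²β tanφ'] / [γz sinβ cosβ].
γz = 17.5·3.6 = 63.00 kN/m²
Numerator = 20.1 + 63.00·cos²34.6°·tan18.4° = 20.1 + 63.00·0.6776·0.3327 = 34.300 kPa
Denominator = 63.00·sin34.6°·cos34.6° = 63.00·0.5678·0.8231 = 29.447 kPa
FS = 34.300 / 29.447 = 1.165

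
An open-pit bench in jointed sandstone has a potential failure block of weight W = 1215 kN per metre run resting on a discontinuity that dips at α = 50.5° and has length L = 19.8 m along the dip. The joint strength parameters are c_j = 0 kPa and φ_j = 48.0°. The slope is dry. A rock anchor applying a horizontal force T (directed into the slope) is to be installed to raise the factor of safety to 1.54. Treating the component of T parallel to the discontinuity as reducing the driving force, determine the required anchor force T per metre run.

T = 319 kN/m

Resolving forces along and normal to the sliding plane, with the horizontal anchor force T adding T·sinα to the effective normal force and T·cosα acting up the plane against the driving force:
FS = [c_jL + (W cosα + T sinα) tanφ_j] / [W sinα − T cosα]
Without the anchor: N' = 772.8 kN/m, driving T_d = 937.5 kN/m, resisting R = 0·19.8 + 772.8·tan48.0° = 858.3 kN/m, FS = 0.92.
Setting FS = 1.54 and solving for T:
1.54·(937.5 − T cos50.5°) = 858.3 + T sin50.5°·tan48.0°
T·(sin50.5°·tan48.0° + 1.54·cos50.5°) = 1.54·937.5 − 858.3
T·(0.7716·1.1106 + 1.54·0.6361) = 1443.8 − 858.3 = 585.5
T·1.8365 = 585.5
T = 318.8 kN/m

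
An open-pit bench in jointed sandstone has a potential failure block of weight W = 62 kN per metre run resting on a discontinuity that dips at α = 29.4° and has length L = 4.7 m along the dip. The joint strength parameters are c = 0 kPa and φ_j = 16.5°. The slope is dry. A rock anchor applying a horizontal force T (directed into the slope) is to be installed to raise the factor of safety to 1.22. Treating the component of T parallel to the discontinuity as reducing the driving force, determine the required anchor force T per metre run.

T = 17 kN/m

Resolving forces along and normal to the sliding plane, with the horizontal anchor force T adding T·sinα to the effective normal force and T·cosα acting up the plane against the driving force:
FS = [cL + (W cosα + T sinα) tanφ_j] / [W sinα − T cosα]
Without the anchor: N' = 54.0 kN/m, driving T_d = 30.4 kN/m, resisting R = 0·4.7 + 54.0·tan16.5° = 16.0 kN/m, FS = 0.53.
Setting FS = 1.22 and solving for T:
1.22·(30.4 − T cos29.4°) = 16.0 + T sin29.4°·tan16.5°
T·(sin29.4°·tan16.5° + 1.22·cos29.4°) = 1.22·30.4 − 16.0
T·(0.4909·0.2962 + 1.22·0.8712) = 37.1 − 16.0 = 21.1
T·1.2083 = 21.1
T = 17.5 kN/m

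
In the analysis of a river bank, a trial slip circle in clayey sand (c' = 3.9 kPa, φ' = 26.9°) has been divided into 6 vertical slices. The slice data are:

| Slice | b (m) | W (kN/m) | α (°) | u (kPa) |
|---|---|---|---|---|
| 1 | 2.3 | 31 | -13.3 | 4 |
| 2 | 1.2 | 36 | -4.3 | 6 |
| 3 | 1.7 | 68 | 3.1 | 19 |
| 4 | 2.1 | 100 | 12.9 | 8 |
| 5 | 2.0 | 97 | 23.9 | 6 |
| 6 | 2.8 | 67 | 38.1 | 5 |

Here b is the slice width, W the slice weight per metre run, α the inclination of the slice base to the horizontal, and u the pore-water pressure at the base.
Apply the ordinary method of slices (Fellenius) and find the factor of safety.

FS = 1.98

Ordinary method of slices: FS = Σ[c'·Δl_i + (W_i cosα_i − u_i·Δl_i)·tanφ'] / Σ W_i sinα_i, with Δl_i = b_i / cosα_i.
Slice 1: Δl = 2.3/cos(-13.3°) = 2.363 m; N'_1 = 31·cos(-13.3°) − 4·2.363 = 20.7; c'Δl = 9.22; W sinα = -7.1
Slice 2: Δl = 1.2/cos(-4.3°) = 1.203 m; N'_2 = 36·cos(-4.3°) − 6·1.203 = 28.7; c'Δl = 4.69; W sinα = -2.7
Slice 3: Δl = 1.7/cos3.1° = 1.702 m; N'_3 = 68·cos3.1° − 19·1.702 = 35.6; c'Δl = 6.64; W sinα = 3.7
Slice 4: Δl = 2.1/cos12.9° = 2.154 m; N'_4 = 100·cos12.9° − 8·2.154 = 80.2; c'Δl = 8.40; W sinα = 22.3
Slice 5: Δl = 2.0/cos23.9° = 2.188 m; N'_5 = 97·cos23.9° − 6·2.188 = 75.6; c'Δl = 8.53; W sinα = 39.3
Slice 6: Δl = 2.8/cos38.1° = 3.558 m; N'_6 = 67·cos38.1° − 5·3.558 = 34.9; c'Δl = 13.88; W sinα = 41.3
Σc'Δl = 51.4 kN/m; ΣN' = 275.7 kN/m; ΣW sinα = 96.8 kN/m
Resisting = 51.4 + 275.7·tan26.9° = 51.4 + 139.9 = 191.2 kN/m
FS = 191.2 / 96.8 = 1.975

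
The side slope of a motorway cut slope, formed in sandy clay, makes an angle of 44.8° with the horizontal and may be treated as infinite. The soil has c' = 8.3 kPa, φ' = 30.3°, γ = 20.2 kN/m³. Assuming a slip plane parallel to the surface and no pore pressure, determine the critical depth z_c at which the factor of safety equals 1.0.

z_c = 2.00 m

Setting FS = 1.00 in FS = [c' + γz cos²β tanφ'] / [γz sinβ cosβ] and solving for z:
z = c' / [γ cosβ (FS·sinβ − cosβ·tanφ')]
  = 8.3 / [20.2·cos44.8°·(1.00·sin44.8° − cos44.8°·tan30.3°)]
  = 8.3 / [20.2·0.7096·(1.00·0.7046 − 0.7096·0.5844)]
  = 8.3 / 4.1566 = 1.997 m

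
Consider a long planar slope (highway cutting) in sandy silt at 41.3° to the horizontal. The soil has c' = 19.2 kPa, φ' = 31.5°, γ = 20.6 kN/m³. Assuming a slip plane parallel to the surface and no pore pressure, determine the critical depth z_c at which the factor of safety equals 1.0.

Setting FS = 1.00 in FS = [c' + γz cos²β tanφ'] / [γz sinβ cosβ] and solving for z:
z = c' / [γ cosβ (FS·sinβ − cosβ·tanφ')]
  = 19.2 / [20.6·cos41.3°·(1.00·sin41.3° − cos41.3°·tan31.5°)]
  = 19.2 / [20.6·0.7513·(1.00·0.6600 − 0.7513·0.6128)]
  = 19.2 / 3.0894 = 6.215 m

z_c = 6.21 m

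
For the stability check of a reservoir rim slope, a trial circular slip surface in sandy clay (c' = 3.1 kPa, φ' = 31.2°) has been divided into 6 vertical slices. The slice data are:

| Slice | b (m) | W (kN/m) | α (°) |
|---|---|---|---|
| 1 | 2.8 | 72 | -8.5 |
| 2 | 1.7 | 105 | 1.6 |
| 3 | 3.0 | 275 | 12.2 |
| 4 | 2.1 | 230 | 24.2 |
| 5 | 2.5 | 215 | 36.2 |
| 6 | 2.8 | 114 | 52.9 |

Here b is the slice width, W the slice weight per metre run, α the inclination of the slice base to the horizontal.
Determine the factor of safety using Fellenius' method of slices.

FS = 1.65

Ordinary method of slices: FS = Σ[c'·Δl_i + (W_i cosα_i)·tanφ'] / Σ W_i sinα_i, with Δl_i = b_i / cosα_i.
Slice 1: Δl = 2.8/cos(-8.5°) = 2.831 m; N'_1 = 72·cos(-8.5°) = 71.2; c'Δl = 8.78; W sinα = -10.6
Slice 2: Δl = 1.7/cos1.6° = 1.701 m; N'_2 = 105·cos1.6° = 105.0; c'Δl = 5.27; W sinα = 2.9
Slice 3: Δl = 3.0/cos12.2° = 3.069 m; N'_3 = 275·cos12.2° = 268.8; c'Δl = 9.51; W sinα = 58.1
Slice 4: Δl = 2.1/cos24.2° = 2.302 m; N'_4 = 230·cos24.2° = 209.8; c'Δl = 7.14; W sinα = 94.3
Slice 5: Δl = 2.5/cos36.2° = 3.098 m; N'_5 = 215·cos36.2° = 173.5; c'Δl = 9.60; W sinα = 127.0
Slice 6: Δl = 2.8/cos52.9° = 4.642 m; N'_6 = 114·cos52.9° = 68.8; c'Δl = 14.39; W sinα = 90.9
Σc'Δl = 54.7 kN/m; ΣN' = 897.0 kN/m; ΣW sinα = 362.6 kN/m
Resisting = 54.7 + 897.0·tan31.2° = 54.7 + 543.2 = 597.9 kN/m
FS = 597.9 / 362.6 = 1.649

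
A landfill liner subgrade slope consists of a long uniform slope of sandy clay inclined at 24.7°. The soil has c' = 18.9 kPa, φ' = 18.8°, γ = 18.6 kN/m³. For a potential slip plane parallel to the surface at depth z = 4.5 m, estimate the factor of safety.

FS = 1.33

For an infinite slope with a slip plane parallel to the surface (no pore pressure): FS = [c' + γz cos²β tanφ'] / [γz sinβ cosβ].
γz = 18.6·4.5 = 83.70 kN/m²
Numerator = 18.9 + 83.70·cos²24.7°·tan18.8° = 18.9 + 83.70·0.8254·0.3404 = 42.418 kPa
Denominator = 83.70·sin24.7°·cos24.7° = 83.70·0.4179·0.9085 = 31.776 kPa
FS = 42.418 / 31.776 = 1.335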